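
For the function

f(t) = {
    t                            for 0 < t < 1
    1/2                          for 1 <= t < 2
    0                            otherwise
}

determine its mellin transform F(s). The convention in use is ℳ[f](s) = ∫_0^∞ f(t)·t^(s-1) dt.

summing 2 kernel integrals split by 1 yields ℳ[f](s)
on [0, 1) integrate f = t against the kernel
∫ 1/2·t^(s-1) over [1, 2)

(2**s*(s + 1) + s - 1)/(2*s*(s + 1))
  Re(s) > -1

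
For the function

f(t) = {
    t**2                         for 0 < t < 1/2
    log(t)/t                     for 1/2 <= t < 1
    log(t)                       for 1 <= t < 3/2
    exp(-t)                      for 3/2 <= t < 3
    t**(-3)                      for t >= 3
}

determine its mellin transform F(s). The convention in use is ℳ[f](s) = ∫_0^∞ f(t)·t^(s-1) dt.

(108*2**s*s**2*(s - 3)*(s + 2)*(s**2 - 2*s + 1)*uppergamma(s, 3/2) - 108*2**s*s**2*(s - 3)*(s + 2)*(s**2 - 2*s + 1)*uppergamma(s, 3) - 108*2**s*s**2*(s - 3)*(s + 2) + 108*2**s*(s - 3)*(s + 2)*(s**2 - 2*s + 1) - 108*3**s*s*(s - 3)*(s + 2)*(s**2 - 2*s + 1)*log(2) + 108*3**s*s*(s - 3)*(s + 2)*(s**2 - 2*s + 1)*log(3) - 108*3**s*(s - 3)*(s + 2)*(s**2 - 2*s + 1) - 4*6**s*s**2*(s + 2)*(s**2 - 2*s + 1) + 216*s**3*(s - 3)*(s + 2)*log(2) - 216*s**2*(s - 3)*(s + 2)*log(2) + 216*s**2*(s - 3)*(s + 2) + 27*s**2*(s - 3)*(s**2 - 2*s + 1))/(108*2**s*s**2*(s - 3)*(s + 2)*(s**2 - 2*s + 1))
  -2 < Re(s) < 3

breakpoints 1/2, 1, 3/2, 3: one integral from each of the 5 segments
∫ t**2·t^(s-1) over [0, 1/2)
segment 1/2 to 1 holds log(t)/t; add its integral
over [1, 3/2), the kernel integral of log(t) enters the sum
∫ exp(-t)·t^(s-1) over [3/2, 3)
on [3, ∞): add ∫ t**(-3)·t^(s-1) dt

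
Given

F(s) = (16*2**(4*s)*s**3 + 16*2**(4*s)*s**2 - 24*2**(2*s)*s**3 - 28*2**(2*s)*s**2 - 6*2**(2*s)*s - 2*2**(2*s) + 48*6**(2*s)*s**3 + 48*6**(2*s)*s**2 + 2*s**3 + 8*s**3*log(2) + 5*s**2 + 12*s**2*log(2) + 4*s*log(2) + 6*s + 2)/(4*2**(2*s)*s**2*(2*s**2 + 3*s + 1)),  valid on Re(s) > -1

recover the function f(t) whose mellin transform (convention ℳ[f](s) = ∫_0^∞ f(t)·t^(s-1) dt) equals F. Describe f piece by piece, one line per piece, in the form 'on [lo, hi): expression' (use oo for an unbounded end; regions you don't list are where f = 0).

reversing the power substitution: t**2 on [0, 1/2); log(t) on [1/2, 1); 3*t on [1, 2); …
remove the shared t-power first: t on [0, 1/2); log(t)/t on [1/2, 1); 3 on [1, 2); …
linearity at 1/4, 1, 4 turns ℳ[f](s) into 4 summed integrals
for t in [0, 1/4): the term is ∫ t·t^(s-1)
over [1/4, 1), the kernel integral of log(sqrt(t)) enters the sum
on [1, 4) integrate f = 3*sqrt(t) against the kernel
on [4, 9) integrate f = 2*sqrt(t) against the kernel

on [0, 1/4): t
on [1/4, 1): log(sqrt(t))
on [1, 4): 3*sqrt(t)
on [4, 9): 2*sqrt(t)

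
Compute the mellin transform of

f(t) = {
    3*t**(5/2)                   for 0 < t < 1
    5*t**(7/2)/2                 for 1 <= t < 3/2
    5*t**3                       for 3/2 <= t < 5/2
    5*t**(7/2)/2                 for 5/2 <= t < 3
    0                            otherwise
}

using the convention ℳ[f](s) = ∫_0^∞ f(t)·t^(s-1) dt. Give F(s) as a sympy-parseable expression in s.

breakpoints 1, 3/2, 5/2: one integral from each of the 4 segments
for t in [0, 1): the term is ∫ 3*t**(5/2)·t^(s-1)
the [1, 3/2) slice contributes ∫ 5*t**(7/2)/2·t^(s-1) dt
segment [3/2, 5/2) carries 5*t**3; integrate it
on [5/2, 3) integrate f = 5*t**(7/2)/2 against the kernel

(5*3**(s + 7/2)*(s + 3)*(2*s + 5) - 5*(3/2)**(s + 3)*(2*s + 5)*(2*s + 7) + 5*(3/2)**(s + 7/2)*(s + 3)*(2*s + 5) + 5*(5/2)**(s + 3)*(2*s + 5)*(2*s + 7) - 5*(5/2)**(s + 7/2)*(s + 3)*(2*s + 5) - 5*(s + 3)*(2*s + 5) + 6*(s + 3)*(2*s + 7))/((s + 3)*(2*s + 5)*(2*s + 7))
  Re(s) > -5/2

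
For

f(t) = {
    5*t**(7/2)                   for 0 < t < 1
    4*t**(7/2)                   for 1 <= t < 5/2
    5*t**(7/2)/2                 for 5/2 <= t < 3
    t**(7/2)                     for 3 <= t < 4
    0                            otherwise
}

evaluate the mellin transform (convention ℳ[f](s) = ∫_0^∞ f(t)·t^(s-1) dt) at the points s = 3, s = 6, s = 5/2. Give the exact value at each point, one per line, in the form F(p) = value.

integrate the 4 segments split at 1, 5/2, 3, then add the results
the [0, 1) slice contributes ∫ 5*t**(7/2)·t^(s-1) dt
for t in [1, 5/2): the term is ∫ 4*t**(7/2)·t^(s-1)
∫ 5*t**(7/2)/2·t^(s-1) over [5/2, 3)
∫ t**(7/2)·t^(s-1) over [3, 4)

F(3) = 46875*sqrt(10)/1664 + 2187*sqrt(3)/13 + 16386/13
F(6) = 5859375*sqrt(10)/19456 + 59049*sqrt(3)/19 + 1048578/19
F(5/2) = 711259/768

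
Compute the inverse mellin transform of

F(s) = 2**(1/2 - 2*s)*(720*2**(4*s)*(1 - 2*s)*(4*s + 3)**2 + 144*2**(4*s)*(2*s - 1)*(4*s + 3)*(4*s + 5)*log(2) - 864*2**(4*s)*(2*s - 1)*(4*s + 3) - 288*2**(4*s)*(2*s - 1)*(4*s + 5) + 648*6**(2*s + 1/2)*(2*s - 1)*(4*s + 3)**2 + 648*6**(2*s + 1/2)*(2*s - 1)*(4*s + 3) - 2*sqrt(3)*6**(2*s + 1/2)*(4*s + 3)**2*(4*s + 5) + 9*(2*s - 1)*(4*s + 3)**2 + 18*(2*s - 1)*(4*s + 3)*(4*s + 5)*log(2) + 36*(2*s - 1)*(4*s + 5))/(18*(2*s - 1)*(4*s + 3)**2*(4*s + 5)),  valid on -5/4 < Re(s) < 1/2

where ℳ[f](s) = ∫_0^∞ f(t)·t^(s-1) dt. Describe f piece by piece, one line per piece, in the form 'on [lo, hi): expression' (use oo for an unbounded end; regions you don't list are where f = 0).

undo the power substitution: t**(5/2) on [0, 1/2); t**(3/2)*log(t) on [1/2, 2); t**(3/2)*(t + 3) on [2, 3); …
remove the shared t-power first: t**2 on [0, 1/2); t*log(t) on [1/2, 2); t*(t + 3) on [2, 3); …
remove the shared t-power first: t on [0, 1/2); log(t) on [1/2, 2); t + 3 on [2, 3); …
treat the 4 regions marked off by 1/4, 4, 9 separately and sum
piece [0, 1/4): integrate t**(5/4) against the kernel
on [1/4, 4): add ∫ t**(3/4)*log(sqrt(t))·t^(s-1) dt
[4, 9) adds the kernel integral of t**(3/4)*(sqrt(t) + 3)
over [9, ∞), the kernel integral of 1/sqrt(t) enters the sum

on [0, 1/4): t**(5/4)
on [1/4, 4): t**(3/4)*log(sqrt(t))
on [4, 9): t**(3/4)*(sqrt(t) + 3)
on [9, oo): 1/sqrt(t)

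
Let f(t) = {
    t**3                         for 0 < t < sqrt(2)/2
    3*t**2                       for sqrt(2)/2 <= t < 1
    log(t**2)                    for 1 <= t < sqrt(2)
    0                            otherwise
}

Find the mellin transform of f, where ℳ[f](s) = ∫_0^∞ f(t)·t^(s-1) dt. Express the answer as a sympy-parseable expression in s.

(sqrt(2)/2)**s*(12*2**(s/2)*s**2*(s + 3) + 8*2**(s/2)*(s + 2)*(s + 3) + 4*2**s*s*(s + 2)*(s + 3)*log(2) - 8*2**s*(s + 2)*(s + 3) + sqrt(2)*s**2*(s + 2) - 6*s**2*(s + 3))/(4*s**2*(s + 2)*(s + 3))
  Re(s) > -3

reversing the power substitution: t**(3/2) on [0, 1/2); 3*t on [1/2, 1); log(t) on [1, 2)
integrate the 3 segments split at sqrt(2)/2, 1, then add the results
over [0, sqrt(2)/2), the kernel integral of t**3 enters the sum
piece [sqrt(2)/2, 1): integrate 3*t**2 against the kernel
∫ over [1, sqrt(2)) of log(t**2)·t^(s-1) joins the sum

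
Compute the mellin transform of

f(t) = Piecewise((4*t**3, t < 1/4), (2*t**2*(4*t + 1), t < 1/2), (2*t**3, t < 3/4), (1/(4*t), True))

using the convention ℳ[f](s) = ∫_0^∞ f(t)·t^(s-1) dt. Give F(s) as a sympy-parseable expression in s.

undo the shared t-power: 4*t**2 on [0, 1/4); 2*t*(4*t + 1) on [1/4, 1/2); 2*t**2 on [1/2, 3/4); …
reversing the common scale on t: t**2 on [0, 1/2); t*(2*t + 1) on [1/2, 1); t**2/2 on [1, 3/2); …
undo the shared t-power: t on [0, 1/2); 2*t + 1 on [1/2, 1); t/2 on [1, 3/2); …
cuts at 1/4, 1/2, 3/4: linearity sums the 4 kernel integrals
∫ over [0, 1/4) of 4*t**3·t^(s-1) joins the sum
segment [1/4, 1/2) carries 2*t**2*(4*t + 1); integrate it
on [1/2, 3/4): add ∫ 2*t**3·t^(s-1) dt
on [3/4, ∞): add ∫ 1/(4*t)·t^(s-1) dt

(120*2**s*s**2 + 168*2**s*s - 288*2**s + 49*3**s*s**2 - 79*3**s*s - 354*3**s - 18*s**2 - 30*s + 48)/(96*2**(2*s)*(s**3 + 4*s**2 + s - 6))
  -3 < Re(s) < 1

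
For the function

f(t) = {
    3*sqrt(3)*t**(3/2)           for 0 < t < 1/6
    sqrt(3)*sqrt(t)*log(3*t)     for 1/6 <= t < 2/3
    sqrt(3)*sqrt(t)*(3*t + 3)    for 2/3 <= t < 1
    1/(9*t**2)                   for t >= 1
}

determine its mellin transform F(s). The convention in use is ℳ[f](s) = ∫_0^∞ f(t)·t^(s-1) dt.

2**(-s - 1/2)*(-270*2**(2*s + 1)*(s + 1/2)**2*(2*s - 4) + 54*2**(2*s + 1)*(s + 1/2)*(s + 3/2)*(2*s - 4)*log(2) - 162*2**(2*s + 1)*(s + 1/2)*(2*s - 4) - 54*2**(2*s + 1)*(s + 3/2)*(2*s - 4) - 4*sqrt(3)*6**(s + 1/2)*(s + 1/2)**2*(s + 3/2) + 324*6**(s + 1/2)*(s + 1/2)**2*(2*s - 4) + 162*6**(s + 1/2)*(s + 1/2)*(2*s - 4) + 27*(s + 1/2)**2*(2*s - 4) + 54*(s + 1/2)*(s + 3/2)*(2*s - 4)*log(2) + (2*s - 4)*(54*s + 81))/(54*3**s*(s + 1/2)**2*(s + 3/2)*(2*s - 4))
  -3/2 < Re(s) < 2

reversing the common scale on t: t**(3/2) on [0, 1/2); sqrt(t)*log(t) on [1/2, 2); sqrt(t)*(t + 3) on [2, 3); …
invert the shared t-power to get t on [0, 1/2); log(t) on [1/2, 2); t + 3 on [2, 3); …
integrate the 4 segments split at 1/6, 2/3, 1, then add the results
the [0, 1/6) slice contributes ∫ 3*sqrt(3)*t**(3/2)·t^(s-1) dt
on [1/6, 2/3) integrate f = sqrt(3)*sqrt(t)*log(3*t) against the kernel
the [2/3, 1) slice contributes ∫ sqrt(3)*sqrt(t)*(3*t + 3)·t^(s-1) dt
between 1 and ∞ the integrand is 1/(9*t**2)·t^(s-1)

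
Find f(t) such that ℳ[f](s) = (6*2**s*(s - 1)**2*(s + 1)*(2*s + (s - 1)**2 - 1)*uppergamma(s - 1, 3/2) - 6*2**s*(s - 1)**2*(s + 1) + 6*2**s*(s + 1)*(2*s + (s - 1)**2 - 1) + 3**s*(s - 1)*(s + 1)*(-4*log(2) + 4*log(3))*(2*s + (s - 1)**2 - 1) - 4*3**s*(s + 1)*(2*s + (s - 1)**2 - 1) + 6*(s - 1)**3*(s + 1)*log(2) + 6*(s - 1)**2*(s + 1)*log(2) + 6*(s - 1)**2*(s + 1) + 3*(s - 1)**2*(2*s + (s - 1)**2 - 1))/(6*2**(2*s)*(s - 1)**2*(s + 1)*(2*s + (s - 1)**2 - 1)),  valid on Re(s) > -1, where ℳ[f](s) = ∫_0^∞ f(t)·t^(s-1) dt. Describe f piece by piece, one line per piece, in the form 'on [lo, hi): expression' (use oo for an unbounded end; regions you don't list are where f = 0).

on [0, 1/4): 2*t
on [1/4, 1/2): log(2*t)
on [1/2, 3/4): log(2*t)/(2*t)
on [3/4, oo): exp(-2*t)/(2*t)

back out the common scale on t: t on [0, 1/2); log(t) on [1/2, 1); log(t)/t on [1, 3/2); …
reversing the shared t-power: t**2 on [0, 1/2); t*log(t) on [1/2, 1); log(t) on [1, 3/2); …
summing 4 kernel integrals split by 1/4, 1/2, 3/4 yields ℳ[f](s)
between 0 and 1/4 the integrand is 2*t·t^(s-1)
between 1/4 and 1/2 the integrand is log(2*t)·t^(s-1)
piece [1/2, 3/4): integrate log(2*t)/(2*t) against the kernel
[3/4, ∞) adds the kernel integral of exp(-2*t)/(2*t)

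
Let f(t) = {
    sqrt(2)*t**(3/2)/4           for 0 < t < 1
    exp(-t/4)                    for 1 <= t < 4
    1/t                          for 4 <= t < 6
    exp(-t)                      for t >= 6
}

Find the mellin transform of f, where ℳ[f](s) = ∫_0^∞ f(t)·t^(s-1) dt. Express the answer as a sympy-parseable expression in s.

2**s*(12*24**s*(s - 1)*(2*s + 3)*uppergamma(s, 1/4) - 12*24**s*(s - 1)*(2*s + 3)*uppergamma(s, 1) - 3*24**s*(2*s + 3) + 2*36**s*(2*s + 3) + 12*6**s*(s - 1)*(2*s + 3)*uppergamma(s, 6) + 6*sqrt(2)*6**s*(s - 1))/(12*12**s*(s - 1)*(2*s + 3))
  Re(s) > -3/2

strip the common scale on t: t**(3/2) on [0, 1/2); exp(-t/2) on [1/2, 2); 1/(2*t) on [2, 3); …
cuts at 1, 4, 6: linearity sums the 4 kernel integrals
∫ over [0, 1) of sqrt(2)*t**(3/2)/4·t^(s-1) joins the sum
[1, 4) adds the kernel integral of exp(-t/4)
on [4, 6): add ∫ 1/t·t^(s-1) dt
∫ over [6, ∞) of exp(-t)·t^(s-1) joins the sum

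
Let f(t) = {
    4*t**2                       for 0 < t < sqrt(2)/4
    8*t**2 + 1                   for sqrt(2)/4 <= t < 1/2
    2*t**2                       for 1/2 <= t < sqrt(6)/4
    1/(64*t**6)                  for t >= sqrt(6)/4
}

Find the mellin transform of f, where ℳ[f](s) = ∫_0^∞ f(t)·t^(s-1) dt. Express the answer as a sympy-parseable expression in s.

reversing the common scale on t: t**2 on [0, sqrt(2)/2); 2*t**2 + 1 on [sqrt(2)/2, 1); t**2/2 on [1, sqrt(6)/2); …
undo the power substitution: t on [0, 1/2); 2*t + 1 on [1/2, 1); t/2 on [1, 3/2); …
slice at sqrt(2)/4, 1/2, sqrt(6)/4, transform all 4 pieces, and sum them
∫ over [0, sqrt(2)/4) of 4*t**2·t^(s-1) joins the sum
segment sqrt(2)/4 to 1/2 holds (8*t**2 + 1); add its integral
∫ over [1/2, sqrt(6)/4) of 2*t**2·t^(s-1) joins the sum
the [sqrt(6)/4, ∞) slice contributes ∫ 1/(64*t**6)·t^(s-1) dt

(sqrt(2)/4)**s*(270*2**(s/2)*s*(s - 6) + 216*2**(s/2)*(s - 6) + 81*3**(s/2)*s*(s - 6) - 32*3**(s/2)*s*(s + 2) - 162*s*(s - 6) - 216*s + 1296)/(108*s*(s - 6)*(s + 2))
  -2 < Re(s) < 6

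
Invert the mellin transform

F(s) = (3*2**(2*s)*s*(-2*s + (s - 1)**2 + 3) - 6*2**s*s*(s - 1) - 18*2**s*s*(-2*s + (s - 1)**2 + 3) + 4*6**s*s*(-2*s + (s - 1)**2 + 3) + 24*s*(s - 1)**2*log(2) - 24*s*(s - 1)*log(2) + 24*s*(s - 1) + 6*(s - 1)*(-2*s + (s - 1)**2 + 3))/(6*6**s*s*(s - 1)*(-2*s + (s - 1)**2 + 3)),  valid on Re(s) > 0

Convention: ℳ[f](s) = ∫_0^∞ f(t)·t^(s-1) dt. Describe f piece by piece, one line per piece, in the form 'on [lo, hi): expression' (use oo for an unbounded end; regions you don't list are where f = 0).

remove the common scale on t first: 1 on [0, 1/2); log(t)/t**2 on [1/2, 1); 3/t on [1, 2); …
the shared t-power comes off first: t on [0, 1/2); log(t)/t on [1/2, 1); 3 on [1, 2); …
decompose at 1/6, 1/3, 2/3; ℳ[f](s) sums the 4 pieces' integrals
the [0, 1/6) slice contributes ∫ 1·t^(s-1) dt
segment 1/6 to 1/3 holds log(3*t)/(9*t**2); add its integral
∫ over [1/3, 2/3) of 1/t·t^(s-1) joins the sum
∫ over [2/3, 1) of 2/(3*t)·t^(s-1) joins the sum

on [0, 1/6): 1
on [1/6, 1/3): log(3*t)/(9*t**2)
on [1/3, 2/3): 1/t
on [2/3, 1): 2/(3*t)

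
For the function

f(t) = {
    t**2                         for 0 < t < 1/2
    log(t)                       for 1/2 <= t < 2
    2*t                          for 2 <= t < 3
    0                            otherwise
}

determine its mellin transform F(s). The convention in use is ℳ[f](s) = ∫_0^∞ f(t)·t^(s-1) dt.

(-16*2**(2*s)*s**2*(s + 2) + 4*2**(2*s)*s*(s + 1)*(s + 2)*log(2) - 4*2**(2*s)*(s + 1)*(s + 2) + 24*6**s*s**2*(s + 2) + s**2*(s + 1) + 4*s*(s + 1)*(s + 2)*log(2) + 4*(s + 1)*(s + 2))/(4*2**s*s**2*(s + 1)*(s + 2))
  Re(s) > -2

linearity at 1/2, 2 turns ℳ[f](s) into 3 summed integrals
segment [0, 1/2) carries t**2; integrate it
∫ over [1/2, 2) of log(t)·t^(s-1) joins the sum
[2, 3) adds the kernel integral of 2*t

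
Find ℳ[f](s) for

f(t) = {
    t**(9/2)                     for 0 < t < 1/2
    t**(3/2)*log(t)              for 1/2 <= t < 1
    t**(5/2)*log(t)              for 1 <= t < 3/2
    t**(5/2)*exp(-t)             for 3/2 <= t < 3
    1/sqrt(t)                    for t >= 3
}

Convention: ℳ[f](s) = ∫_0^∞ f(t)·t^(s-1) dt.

2**(-s - 7/2)*(2**(s + 7/2)*(2*s - 1)*(2*s + 5)**2*(2*s + 9)*(8*s - (2*s + 5)**2 + 16)*uppergamma(s + 5/2, 3/2) - 2**(s + 7/2)*(2*s - 1)*(2*s + 5)**2*(2*s + 9)*(8*s - (2*s + 5)**2 + 16)*uppergamma(s + 5/2, 3) + 2**(s + 11/2)*(2*s - 1)*(2*s + 5)**2*(2*s + 9) + 2**(s + 11/2)*(2*s - 1)*(2*s + 9)*(8*s - (2*s + 5)**2 + 16) + 3**(s + 1/2)*(2*s - 1)*(2*s + 5)*(2*s + 9)*(-108*log(2) + 108*log(3))*(8*s - (2*s + 5)**2 + 16)/3 - 8*3**(s + 7/2)*(2*s - 1)*(2*s + 9)*(8*s - (2*s + 5)**2 + 16)/3 - 16*6**(s + 1/2)*(2*s + 5)**2*(2*s + 9)*(8*s - (2*s + 5)**2 + 16)/3 - 8*(2*s - 1)*(2*s + 5)**3*(2*s + 9)*log(2) - 16*(2*s - 1)*(2*s + 5)**2*(2*s + 9) + 16*(2*s - 1)*(2*s + 5)**2*(2*s + 9)*log(2) + (2*s - 1)*(2*s + 5)**2*(8*s - (2*s + 5)**2 + 16))/((2*s - 1)*(2*s + 5)**2*(2*s + 9)*(8*s - (2*s + 5)**2 + 16))
  -9/2 < Re(s) < 1/2

remove the shared t-power first: t**4 on [0, 1/2); t*log(t) on [1/2, 1); t**2*log(t) on [1, 3/2); …
reversing the shared t-power: t**2 on [0, 1/2); log(t)/t on [1/2, 1); log(t) on [1, 3/2); …
the 5 pieces separated at 1/2, 1, 3/2, 3 each add one integral
segment 0 to 1/2 holds t**(9/2); add its integral
for t in [1/2, 1): the term is ∫ t**(3/2)*log(t)·t^(s-1)
on [1, 3/2) integrate f = t**(5/2)*log(t) against the kernel
the [3/2, 3) slice contributes ∫ t**(5/2)*exp(-t)·t^(s-1) dt
∫ 1/sqrt(t)·t^(s-1) over [3, ∞)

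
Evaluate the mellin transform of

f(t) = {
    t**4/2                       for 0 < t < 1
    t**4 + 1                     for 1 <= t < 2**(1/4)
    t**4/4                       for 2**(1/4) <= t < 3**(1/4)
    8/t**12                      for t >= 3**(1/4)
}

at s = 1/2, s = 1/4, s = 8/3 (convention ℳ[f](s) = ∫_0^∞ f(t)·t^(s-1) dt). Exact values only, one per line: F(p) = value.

reversing the power substitution: t**2/2 on [0, 1); t**2 + 1 on [1, sqrt(2)); t**2/4 on [sqrt(2), sqrt(3)); …
back out the power substitution: t/2 on [0, 1); t + 1 on [1, 2); t/4 on [2, 3); …
back out the common scale on t: t on [0, 1/2); 2*t + 1 on [1/2, 1); t/2 on [1, 3/2); …
linearity at 1, 2**(1/4), 3**(1/4) turns ℳ[f](s) into 4 summed integrals
piece [0, 1): integrate t**4/2 against the kernel
∫ (t**4 + 1)·t^(s-1) over [1, 2**(1/4))
segment 2**(1/4) to 3**(1/4) holds t**4/4; add its integral
over [3**(1/4), ∞), the kernel integral of 8/t**12 enters the sum

F(1/2) = -19/9 + 239*3**(1/8)/1242 + 7*2**(1/8)/3
F(1/4) = -70/17 + 4351*3**(1/16)/21573 + 74*2**(1/16)/17
F(8/3) = -9/20 + 727*3**(2/3)/5040 + 3*2**(2/3)/5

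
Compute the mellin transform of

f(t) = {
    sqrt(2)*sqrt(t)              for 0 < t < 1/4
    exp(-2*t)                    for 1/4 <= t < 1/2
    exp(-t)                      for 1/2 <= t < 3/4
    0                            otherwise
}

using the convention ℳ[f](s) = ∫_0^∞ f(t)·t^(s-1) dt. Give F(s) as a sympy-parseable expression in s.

back out the common scale on t: sqrt(t) on [0, 1/2); exp(-t) on [1/2, 1); exp(-t/2) on [1, 3/2)
along the cuts 1/4, 1/2, ℳ[f](s) splits into 3 integrals
∫ over [0, 1/4) of sqrt(2)*sqrt(t)·t^(s-1) joins the sum
segment [1/4, 1/2) carries exp(-2*t); integrate it
segment 1/2 to 3/4 holds exp(-t); add its integral

(2**s*(2*s + 1)*uppergamma(s, 1/2) - 2**s*(2*s + 1)*uppergamma(s, 1) + 4**s*(2*s + 1)*uppergamma(s, 1/2) - 4**s*(2*s + 1)*uppergamma(s, 3/4) + sqrt(2))/(4**s*(2*s + 1))
  Re(s) > -1/2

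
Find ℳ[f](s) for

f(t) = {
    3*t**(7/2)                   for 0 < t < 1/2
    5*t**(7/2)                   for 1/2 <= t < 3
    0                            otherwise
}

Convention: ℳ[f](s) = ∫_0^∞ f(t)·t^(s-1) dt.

decompose at 1/2; ℳ[f](s) sums the 2 pieces' integrals
piece [0, 1/2): integrate 3*t**(7/2) against the kernel
on [1/2, 3): add ∫ 5*t**(7/2)·t^(s-1) dt

(-2**(1/2 - s) + 40*3**(s + 7/2))/(4*(2*s + 7))
  Re(s) > -7/2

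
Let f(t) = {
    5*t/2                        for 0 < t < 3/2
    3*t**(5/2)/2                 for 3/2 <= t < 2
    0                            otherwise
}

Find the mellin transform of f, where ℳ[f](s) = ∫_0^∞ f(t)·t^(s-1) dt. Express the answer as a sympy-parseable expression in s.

integrate the 2 segments split at 3/2, then add the results
on [0, 3/2): add ∫ 5*t/2·t^(s-1) dt
between 3/2 and 2 the integrand is 3*t**(5/2)/2·t^(s-1)

(6*2**(s + 5/2)*(s + 1) + 5*(3/2)**(s + 1)*(2*s + 5) - 6*(3/2)**(s + 5/2)*(s + 1))/(2*(s + 1)*(2*s + 5))
  Re(s) > -1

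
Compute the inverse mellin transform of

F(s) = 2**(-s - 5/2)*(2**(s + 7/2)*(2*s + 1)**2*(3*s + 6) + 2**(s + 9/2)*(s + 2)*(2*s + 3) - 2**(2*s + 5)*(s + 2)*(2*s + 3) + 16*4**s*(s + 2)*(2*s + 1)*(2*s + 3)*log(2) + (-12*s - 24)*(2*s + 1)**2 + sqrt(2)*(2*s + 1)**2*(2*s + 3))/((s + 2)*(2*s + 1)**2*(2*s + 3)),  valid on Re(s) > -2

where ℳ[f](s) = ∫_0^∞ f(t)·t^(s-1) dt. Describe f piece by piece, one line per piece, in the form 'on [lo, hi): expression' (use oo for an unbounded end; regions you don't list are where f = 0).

strip the shared t-power: t**(3/2) on [0, 1/2); 3*t on [1/2, 1); log(t) on [1, 2)
cuts at 1/2, 1: linearity sums the 3 kernel integrals
∫ t**2·t^(s-1) over [0, 1/2)
∫ over [1/2, 1) of 3*t**(3/2)·t^(s-1) joins the sum
over [1, 2), the kernel integral of sqrt(t)*log(t) enters the sum

on [0, 1/2): t**2
on [1/2, 1): 3*t**(3/2)
on [1, 2): sqrt(t)*log(t)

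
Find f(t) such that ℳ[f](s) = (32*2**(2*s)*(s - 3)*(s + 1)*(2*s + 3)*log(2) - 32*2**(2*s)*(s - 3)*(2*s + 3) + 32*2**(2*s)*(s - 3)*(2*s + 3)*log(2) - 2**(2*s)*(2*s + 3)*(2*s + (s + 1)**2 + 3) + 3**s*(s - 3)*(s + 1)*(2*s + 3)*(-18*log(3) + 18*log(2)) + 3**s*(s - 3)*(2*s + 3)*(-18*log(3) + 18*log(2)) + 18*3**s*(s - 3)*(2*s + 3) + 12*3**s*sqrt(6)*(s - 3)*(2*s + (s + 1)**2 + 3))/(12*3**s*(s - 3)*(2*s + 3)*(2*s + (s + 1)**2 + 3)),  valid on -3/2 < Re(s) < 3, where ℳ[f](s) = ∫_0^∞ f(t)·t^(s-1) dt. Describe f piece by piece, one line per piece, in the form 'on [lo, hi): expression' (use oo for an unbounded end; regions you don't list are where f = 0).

back out the shared t-power: sqrt(6)*sqrt(t)/2 on [0, 1); 3*t*log(3*t/2)/2 on [1, 4/3); 16/(81*t**4) on [4/3, ∞)
remove the common scale on t first: sqrt(t) on [0, 3/2); t*log(t) on [3/2, 2); t**(-4) on [2, ∞)
split f at 1, 4/3: ℳ[f](s) collects 3 kernel integrals
for t in [0, 1): the term is ∫ sqrt(6)*t**(3/2)/2·t^(s-1)
between 1 and 4/3 the integrand is 3*t**2*log(3*t/2)/2·t^(s-1)
∫ 16/(81*t**3)·t^(s-1) over [4/3, ∞)

on [0, 1): sqrt(6)*t**(3/2)/2
on [1, 4/3): 3*t**2*log(3*t/2)/2
on [4/3, oo): 16/(81*t**3)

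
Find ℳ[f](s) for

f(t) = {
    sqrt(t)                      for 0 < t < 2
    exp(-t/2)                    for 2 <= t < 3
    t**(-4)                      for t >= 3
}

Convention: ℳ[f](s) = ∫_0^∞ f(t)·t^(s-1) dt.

cuts at 2, 3: linearity sums the 3 kernel integrals
the [0, 2) slice contributes ∫ sqrt(t)·t^(s-1) dt
for t in [2, 3): the term is ∫ exp(-t/2)·t^(s-1)
on [3, ∞) integrate f = t**(-4) against the kernel

(2**s*(s - 4)*(2*s + 1)*uppergamma(s, 1) - 2**s*(s - 4)*(2*s + 1)*uppergamma(s, 3/2) + 2*2**(s + 1/2)*(s - 4) - 3**s*(2*s + 1)/81)/((s - 4)*(2*s + 1))
  -1/2 < Re(s) < 4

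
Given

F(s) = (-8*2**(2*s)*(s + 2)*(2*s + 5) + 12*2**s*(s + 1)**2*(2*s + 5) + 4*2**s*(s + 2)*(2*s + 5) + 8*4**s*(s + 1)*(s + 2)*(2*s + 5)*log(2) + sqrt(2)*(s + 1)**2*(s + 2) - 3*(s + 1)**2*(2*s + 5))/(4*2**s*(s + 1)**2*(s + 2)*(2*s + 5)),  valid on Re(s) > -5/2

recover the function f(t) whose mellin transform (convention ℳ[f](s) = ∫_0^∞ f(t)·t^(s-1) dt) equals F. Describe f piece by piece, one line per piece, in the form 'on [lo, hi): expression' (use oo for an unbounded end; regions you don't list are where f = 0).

the shared t-power comes off first: t**(3/2) on [0, 1/2); 3*t on [1/2, 1); log(t) on [1, 2)
split f at 1/2, 1: ℳ[f](s) collects 3 kernel integrals
for t in [0, 1/2): the term is ∫ t**(5/2)·t^(s-1)
on [1/2, 1) integrate f = 3*t**2 against the kernel
∫ over [1, 2) of t*log(t)·t^(s-1) joins the sum

on [0, 1/2): t**(5/2)
on [1/2, 1): 3*t**2
on [1, 2): t*log(t)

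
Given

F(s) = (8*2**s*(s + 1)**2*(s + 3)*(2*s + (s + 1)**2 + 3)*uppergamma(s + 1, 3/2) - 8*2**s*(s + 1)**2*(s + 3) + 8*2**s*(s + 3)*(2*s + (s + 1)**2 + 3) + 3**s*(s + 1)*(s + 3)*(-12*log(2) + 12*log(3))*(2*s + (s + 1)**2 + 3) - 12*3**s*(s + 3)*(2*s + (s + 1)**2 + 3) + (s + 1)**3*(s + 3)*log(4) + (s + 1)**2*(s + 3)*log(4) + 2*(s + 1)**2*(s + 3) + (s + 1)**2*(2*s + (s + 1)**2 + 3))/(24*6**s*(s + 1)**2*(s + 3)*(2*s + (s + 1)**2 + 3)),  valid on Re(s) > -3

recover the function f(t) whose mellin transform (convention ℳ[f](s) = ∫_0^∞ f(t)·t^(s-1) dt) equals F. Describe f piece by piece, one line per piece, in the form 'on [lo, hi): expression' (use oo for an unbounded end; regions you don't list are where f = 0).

undo the shared t-power: 9*t**2 on [0, 1/6); 3*t*log(3*t) on [1/6, 1/3); log(3*t) on [1/3, 1/2); …
remove the common scale on t first: t**2 on [0, 1/2); t*log(t) on [1/2, 1); log(t) on [1, 3/2); …
decompose at 1/6, 1/3, 1/2; ℳ[f](s) sums the 4 pieces' integrals
[0, 1/6) adds the kernel integral of 9*t**3
the [1/6, 1/3) slice contributes ∫ 3*t**2*log(3*t)·t^(s-1) dt
for t in [1/3, 1/2): the term is ∫ t*log(3*t)·t^(s-1)
on [1/2, ∞) integrate f = t*exp(-3*t) against the kernel

on [0, 1/6): 9*t**3
on [1/6, 1/3): 3*t**2*log(3*t)
on [1/3, 1/2): t*log(3*t)
on [1/2, oo): t*exp(-3*t)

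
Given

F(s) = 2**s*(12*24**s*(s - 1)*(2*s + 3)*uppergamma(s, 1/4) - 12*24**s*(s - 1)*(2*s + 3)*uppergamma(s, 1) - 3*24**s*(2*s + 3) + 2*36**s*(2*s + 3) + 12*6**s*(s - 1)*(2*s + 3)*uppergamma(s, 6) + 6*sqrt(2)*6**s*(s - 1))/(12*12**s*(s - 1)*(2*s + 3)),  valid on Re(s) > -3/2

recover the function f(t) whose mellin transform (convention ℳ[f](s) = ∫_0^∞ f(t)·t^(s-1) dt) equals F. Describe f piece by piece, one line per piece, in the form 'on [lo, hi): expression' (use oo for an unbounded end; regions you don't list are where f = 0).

strip the common scale on t: t**(3/2) on [0, 1/2); exp(-t/2) on [1/2, 2); 1/(2*t) on [2, 3); …
slice at 1, 4, 6, transform all 4 pieces, and sum them
on [0, 1) integrate f = sqrt(2)*t**(3/2)/4 against the kernel
on [1, 4): add ∫ exp(-t/4)·t^(s-1) dt
segment [4, 6) carries 1/t; integrate it
over [6, ∞), the kernel integral of exp(-t) enters the sum

on [0, 1): sqrt(2)*t**(3/2)/4
on [1, 4): exp(-t/4)
on [4, 6): 1/t
on [6, oo): exp(-t)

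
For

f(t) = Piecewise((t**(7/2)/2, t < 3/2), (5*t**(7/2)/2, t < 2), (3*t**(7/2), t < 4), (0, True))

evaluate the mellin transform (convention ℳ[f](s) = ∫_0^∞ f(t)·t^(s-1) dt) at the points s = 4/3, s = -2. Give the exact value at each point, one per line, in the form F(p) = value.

summing 3 kernel integrals split by 3/2, 2 yields ℳ[f](s)
∫ over [0, 3/2) of t**(7/2)/2·t^(s-1) joins the sum
piece [3/2, 2): integrate 5*t**(7/2)/2 against the kernel
on [2, 4) integrate f = 3*t**(7/2) against the kernel

F(4/3) = -48*2**(5/6)/29 - 243*2**(1/6)*3**(5/6)/232 + 9216*2**(2/3)/29
F(-2) = -sqrt(6) - 2*sqrt(2)/3 + 16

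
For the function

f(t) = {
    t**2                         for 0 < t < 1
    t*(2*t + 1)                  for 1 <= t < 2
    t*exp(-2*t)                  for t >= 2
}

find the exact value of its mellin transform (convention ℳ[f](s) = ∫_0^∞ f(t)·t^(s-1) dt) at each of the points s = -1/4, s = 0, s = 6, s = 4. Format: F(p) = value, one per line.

undo the shared t-power: t on [0, 1); 2*t + 1 on [1, 2); exp(-2*t) on [2, ∞)
cuts at 1, 2: linearity sums the 3 kernel integrals
the [0, 1) slice contributes ∫ t**2·t^(s-1) dt
on [1, 2) integrate f = t*(2*t + 1) against the kernel
on [2, ∞) integrate f = t*exp(-2*t) against the kernel

F(-1/4) = -40/21 + 2**(1/4)*uppergamma(3/4, 4)/2 + 76*2**(3/4)/21
F(0) = exp(-4)/2 + 9/2
F(6) = 2185*exp(-4)/8 + 4593/56
F(4) = 103*exp(-4)/4 + 821/30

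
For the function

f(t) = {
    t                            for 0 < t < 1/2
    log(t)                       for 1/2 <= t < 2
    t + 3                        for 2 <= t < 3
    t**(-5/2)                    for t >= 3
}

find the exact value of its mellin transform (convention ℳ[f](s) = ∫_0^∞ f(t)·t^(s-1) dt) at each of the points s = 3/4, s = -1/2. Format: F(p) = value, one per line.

slice at 1/2, 2, 3, transform all 4 pieces, and sum them
piece [0, 1/2): integrate t against the kernel
on [1/2, 2) integrate f = log(t) against the kernel
segment 2 to 3 holds (t + 3); add its integral
on [3, ∞): add ∫ t**(-5/2)·t^(s-1) dt

F(3/4) = 2**(1/4)*(-436*sqrt(2) + 2*2**(3/4)*3**(1/4) + 65 + log(2**(42 + 84*sqrt(2))) + 180*6**(3/4))/63
F(-1/2) = sqrt(2)*(-486*log(2) + sqrt(2) + 648)/162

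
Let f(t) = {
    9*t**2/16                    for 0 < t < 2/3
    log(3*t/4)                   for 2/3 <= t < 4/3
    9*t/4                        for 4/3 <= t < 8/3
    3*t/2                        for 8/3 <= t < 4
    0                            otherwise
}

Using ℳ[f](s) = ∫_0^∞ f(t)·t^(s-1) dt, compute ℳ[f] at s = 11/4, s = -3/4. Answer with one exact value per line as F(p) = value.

F(11/4) = 4*2**(3/4)*3**(1/4)*(-128592*2**(3/4) + 6375 + 12540*log(2) + 588544*sqrt(2) + 1986336*6**(3/4))/931095
F(-3/4) = 2**(1/4)*3**(3/4)*(-310*2**(1/4) - 60*log(2) + 89 + 90*sqrt(2) + 180*6**(1/4))/90

back out the common scale on t: 9*t**2/4 on [0, 1/3); log(3*t/2) on [1/3, 2/3); 9*t/2 on [2/3, 4/3); …
peel off the common scale on t: t**2 on [0, 1/2); log(t) on [1/2, 1); 3*t on [1, 2); …
peel off the shared t-power: t on [0, 1/2); log(t)/t on [1/2, 1); 3 on [1, 2); …
treat the 4 regions marked off by 2/3, 4/3, 8/3 separately and sum
∫ 9*t**2/16·t^(s-1) over [0, 2/3)
for t in [2/3, 4/3): the term is ∫ log(3*t/4)·t^(s-1)
piece [4/3, 8/3): integrate 9*t/4 against the kernel
the [8/3, 4) slice contributes ∫ 3*t/2·t^(s-1) dt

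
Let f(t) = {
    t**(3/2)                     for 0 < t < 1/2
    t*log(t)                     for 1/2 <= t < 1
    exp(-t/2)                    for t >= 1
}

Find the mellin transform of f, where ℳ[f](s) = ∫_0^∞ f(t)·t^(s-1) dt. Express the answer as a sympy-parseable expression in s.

(2*2**(2*s)*(2*s + 3)*(s**2 + 2*s + 1)*uppergamma(s, 1/2) - 2*2**s*(2*s + 3) + s*(2*s + 3)*log(2) + 2*s + (2*s + 3)*log(2) + sqrt(2)*(s**2 + 2*s + 1) + 3)/(2*2**s*(2*s + 3)*(s**2 + 2*s + 1))
  Re(s) > -3/2

f breaks at 1/2, 1 into 3 integrals to sum
between 0 and 1/2 the integrand is t**(3/2)·t^(s-1)
[1/2, 1) adds the kernel integral of t*log(t)
on [1, ∞) integrate f = exp(-t/2) against the kernel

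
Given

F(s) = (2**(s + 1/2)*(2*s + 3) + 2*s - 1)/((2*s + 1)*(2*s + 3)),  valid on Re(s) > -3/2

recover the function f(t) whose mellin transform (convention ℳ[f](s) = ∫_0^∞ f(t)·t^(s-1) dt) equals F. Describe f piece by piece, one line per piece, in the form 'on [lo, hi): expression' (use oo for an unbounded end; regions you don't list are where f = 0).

undo the power substitution: t**3 on [0, 1); t/2 on [1, sqrt(2))
reversing the shared t-power: t**2 on [0, 1); 1/2 on [1, sqrt(2))
the power substitution comes off first: t on [0, 1); 1/2 on [1, 2)
decompose at 1; ℳ[f](s) sums the 2 pieces' integrals
segment 0 to 1 holds t**(3/2); add its integral
on [1, 2) integrate f = sqrt(t)/2 against the kernel

on [0, 1): t**(3/2)
on [1, 2): sqrt(t)/2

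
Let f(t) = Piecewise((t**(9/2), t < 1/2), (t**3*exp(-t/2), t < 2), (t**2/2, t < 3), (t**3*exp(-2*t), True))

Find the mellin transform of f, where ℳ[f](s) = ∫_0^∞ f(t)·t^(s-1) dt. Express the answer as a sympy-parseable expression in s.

(8*24**s*(s + 2)*(2*s + 9)*uppergamma(s + 3, 1/4) - 8*24**s*(s + 2)*(2*s + 9)*uppergamma(s + 3, 1) - 2*24**s*(2*s + 9) + 9*6**(2*s)*(2*s + 9)/2 + 6**s*(s + 2)*(2*s + 9)*uppergamma(s + 3, 6)/8 + sqrt(2)*6**s*(s + 2)/16)/(12**s*(s + 2)*(2*s + 9))
  Re(s) > -9/2

the shared t-power comes off first: t**(5/2) on [0, 1/2); t*exp(-t/2) on [1/2, 2); 1/2 on [2, 3); …
invert the shared t-power to get t**(3/2) on [0, 1/2); exp(-t/2) on [1/2, 2); 1/(2*t) on [2, 3); …
breakpoints 1/2, 2, 3: one integral from each of the 4 segments
∫ t**(9/2)·t^(s-1) over [0, 1/2)
∫ over [1/2, 2) of t**3*exp(-t/2)·t^(s-1) joins the sum
segment [2, 3) carries t**2/2; integrate it
over [3, ∞), the kernel integral of t**3*exp(-2*t) enters the sum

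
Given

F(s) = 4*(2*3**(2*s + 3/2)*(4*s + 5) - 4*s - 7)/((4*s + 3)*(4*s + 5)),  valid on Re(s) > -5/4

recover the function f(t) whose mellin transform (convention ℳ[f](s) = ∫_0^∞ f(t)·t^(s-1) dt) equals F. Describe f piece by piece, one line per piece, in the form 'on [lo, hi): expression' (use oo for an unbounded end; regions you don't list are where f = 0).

reversing the shared t-power: t**(3/4) on [0, 1); 2*t**(1/4) on [1, 9)
back out the power substitution: t**(3/2) on [0, 1); 2*sqrt(t) on [1, 3)
along the cuts 1, ℳ[f](s) splits into 2 integrals
the [0, 1) slice contributes ∫ t**(5/4)·t^(s-1) dt
on [1, 9) integrate f = 2*t**(3/4) against the kernel

on [0, 1): t**(5/4)
on [1, 9): 2*t**(3/4)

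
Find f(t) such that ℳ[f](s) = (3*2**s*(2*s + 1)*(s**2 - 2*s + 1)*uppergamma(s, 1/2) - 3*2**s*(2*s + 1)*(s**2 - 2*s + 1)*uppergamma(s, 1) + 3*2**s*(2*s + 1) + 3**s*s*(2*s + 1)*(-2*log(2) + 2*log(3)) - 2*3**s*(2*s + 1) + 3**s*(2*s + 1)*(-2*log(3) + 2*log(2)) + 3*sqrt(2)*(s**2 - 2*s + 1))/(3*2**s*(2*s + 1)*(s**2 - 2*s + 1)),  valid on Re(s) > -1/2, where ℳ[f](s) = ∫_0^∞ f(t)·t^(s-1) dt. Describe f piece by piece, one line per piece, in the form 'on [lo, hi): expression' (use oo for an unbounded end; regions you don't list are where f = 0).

along the cuts 1/2, 1, ℳ[f](s) splits into 3 integrals
[0, 1/2) adds the kernel integral of sqrt(t)
on [1/2, 1) integrate f = exp(-t) against the kernel
[1, 3/2) adds the kernel integral of log(t)/t

on [0, 1/2): sqrt(t)
on [1/2, 1): exp(-t)
on [1, 3/2): log(t)/t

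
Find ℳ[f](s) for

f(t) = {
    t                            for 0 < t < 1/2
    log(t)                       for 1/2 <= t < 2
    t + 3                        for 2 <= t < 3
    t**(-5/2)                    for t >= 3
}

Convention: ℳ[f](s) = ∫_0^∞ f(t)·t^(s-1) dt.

(-270*2**(2*s)*s**2*(2*s - 5) + 54*2**(2*s)*s*(s + 1)*(2*s - 5)*log(2) - 162*2**(2*s)*s*(2*s - 5) - 54*2**(2*s)*(s + 1)*(2*s - 5) - 4*sqrt(3)*6**s*s**2*(s + 1) + 324*6**s*s**2*(2*s - 5) + 162*6**s*s*(2*s - 5) + 27*s**2*(2*s - 5) + 54*s*(s + 1)*(2*s - 5)*log(2) + (2*s - 5)*(54*s + 54))/(54*2**s*s**2*(s + 1)*(2*s - 5))
  -1 < Re(s) < 5/2

split f at 1/2, 2, 3: ℳ[f](s) collects 4 kernel integrals
segment 0 to 1/2 holds t; add its integral
on [1/2, 2): add ∫ log(t)·t^(s-1) dt
over [2, 3), the kernel integral of (t + 3) enters the sum
on [3, ∞) integrate f = t**(-5/2) against the kernel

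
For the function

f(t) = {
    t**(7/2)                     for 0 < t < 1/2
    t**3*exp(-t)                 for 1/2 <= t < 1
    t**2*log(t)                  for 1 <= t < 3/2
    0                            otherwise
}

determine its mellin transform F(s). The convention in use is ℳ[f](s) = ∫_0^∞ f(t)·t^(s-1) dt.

strip the shared t-power: t**(3/2) on [0, 1/2); t*exp(-t) on [1/2, 1); log(t) on [1, 3/2)
remove the shared t-power first: sqrt(t) on [0, 1/2); exp(-t) on [1/2, 1); log(t)/t on [1, 3/2)
cuts at 1/2, 1: linearity sums the 3 kernel integrals
the [0, 1/2) slice contributes ∫ t**(7/2)·t^(s-1) dt
segment 1/2 to 1 holds t**3*exp(-t); add its integral
piece [1, 3/2): integrate t**2*log(t) against the kernel

(8*2**s*(2*s + 7)*(2*s - (s + 3)**2 + 5)*uppergamma(s + 3, 1/2) - 8*2**s*(2*s + 7)*(2*s - (s + 3)**2 + 5)*uppergamma(s + 3, 1) - 8*2**s*(2*s + 7) + 3**s*(s + 3)*(2*s + 7)*(-18*log(3) + 18*log(2)) + 3**s*(2*s + 7)*(-18*log(2) + 18*log(3)) + 18*3**s*(2*s + 7) + sqrt(2)*(2*s - (s + 3)**2 + 5))/(8*2**s*(2*s + 7)*(2*s - (s + 3)**2 + 5))
  Re(s) > -7/2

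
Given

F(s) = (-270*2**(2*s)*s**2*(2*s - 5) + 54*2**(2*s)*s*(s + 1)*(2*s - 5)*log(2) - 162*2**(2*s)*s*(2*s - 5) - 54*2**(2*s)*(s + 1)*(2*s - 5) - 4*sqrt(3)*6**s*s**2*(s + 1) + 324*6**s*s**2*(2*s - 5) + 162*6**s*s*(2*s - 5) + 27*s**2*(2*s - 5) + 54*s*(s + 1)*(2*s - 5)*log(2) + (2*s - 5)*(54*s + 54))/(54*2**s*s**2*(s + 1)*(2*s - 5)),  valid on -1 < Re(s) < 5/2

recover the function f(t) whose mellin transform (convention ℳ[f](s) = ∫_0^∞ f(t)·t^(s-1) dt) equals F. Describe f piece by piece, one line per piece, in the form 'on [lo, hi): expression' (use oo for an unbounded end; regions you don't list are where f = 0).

on [0, 1/2): t
on [1/2, 2): log(t)
on [2, 3): t + 3
on [3, oo): t**(-5/2)

decompose at 1/2, 2, 3; ℳ[f](s) sums the 4 pieces' integrals
piece [0, 1/2): integrate t against the kernel
∫ log(t)·t^(s-1) over [1/2, 2)
over [2, 3), the kernel integral of (t + 3) enters the sum
piece [3, ∞): integrate t**(-5/2) against the kernel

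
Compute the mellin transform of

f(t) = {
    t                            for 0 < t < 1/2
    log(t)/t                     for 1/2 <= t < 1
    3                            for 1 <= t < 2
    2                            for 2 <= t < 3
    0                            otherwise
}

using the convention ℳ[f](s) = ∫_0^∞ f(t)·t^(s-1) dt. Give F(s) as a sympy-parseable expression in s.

f breaks at 1/2, 1, 2 into 4 integrals to sum
[0, 1/2) adds the kernel integral of t
[1/2, 1) adds the kernel integral of log(t)/t
for t in [1, 2): the term is ∫ 3·t^(s-1)
∫ 2·t^(s-1) over [2, 3)

(2*2**(2*s)*(s + 1)*(s**2 - 2*s + 1) - 2*2**s*s*(s + 1) - 6*2**s*(s + 1)*(s**2 - 2*s + 1) + 4*6**s*(s + 1)*(s**2 - 2*s + 1) + 4*s**2*(s + 1)*log(2) - 4*s*(s + 1)*log(2) + 4*s*(s + 1) + s*(s**2 - 2*s + 1))/(2*2**s*s*(s + 1)*(s**2 - 2*s + 1))
  Re(s) > -1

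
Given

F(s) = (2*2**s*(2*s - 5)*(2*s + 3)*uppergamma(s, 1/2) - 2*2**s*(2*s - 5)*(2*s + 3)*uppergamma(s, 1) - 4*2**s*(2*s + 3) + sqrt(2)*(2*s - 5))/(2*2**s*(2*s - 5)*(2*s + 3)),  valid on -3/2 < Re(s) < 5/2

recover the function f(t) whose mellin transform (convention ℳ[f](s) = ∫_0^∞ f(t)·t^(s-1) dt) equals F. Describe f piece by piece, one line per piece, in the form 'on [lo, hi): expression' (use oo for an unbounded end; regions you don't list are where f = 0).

along the cuts 1/2, 1, ℳ[f](s) splits into 3 integrals
over [0, 1/2), the kernel integral of t**(3/2) enters the sum
∫ over [1/2, 1) of exp(-t)·t^(s-1) joins the sum
∫ over [1, ∞) of t**(-5/2)·t^(s-1) joins the sum

on [0, 1/2): t**(3/2)
on [1/2, 1): exp(-t)
on [1, oo): t**(-5/2)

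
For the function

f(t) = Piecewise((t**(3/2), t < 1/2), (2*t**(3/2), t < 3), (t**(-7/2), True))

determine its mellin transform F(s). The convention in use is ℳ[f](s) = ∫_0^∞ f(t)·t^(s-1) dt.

2**(-s - 1/2)*(6**(s + 1/2)*(-4*s - 6)/81 + 6**(s + 5/2)*(54*s - 189)/81 - 2*s + 7)/((2*s - 7)*(2*s + 3))
  -3/2 < Re(s) < 7/2

the shared t-power comes off first: t on [0, 1/2); 2*t on [1/2, 3); t**(-4) on [3, ∞)
slice at 1/2, 3, transform all 3 pieces, and sum them
∫ t**(3/2)·t^(s-1) over [0, 1/2)
piece [1/2, 3): integrate 2*t**(3/2) against the kernel
over [3, ∞), the kernel integral of t**(-7/2) enters the sum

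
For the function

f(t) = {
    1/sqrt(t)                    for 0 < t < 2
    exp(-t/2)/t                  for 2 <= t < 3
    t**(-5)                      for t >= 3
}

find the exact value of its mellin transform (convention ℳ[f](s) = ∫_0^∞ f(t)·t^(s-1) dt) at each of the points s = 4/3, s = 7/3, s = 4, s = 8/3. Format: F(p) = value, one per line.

strip the shared t-power: sqrt(t) on [0, 2); exp(-t/2) on [2, 3); t**(-4) on [3, ∞)
linearity at 2, 3 turns ℳ[f](s) into 3 summed integrals
the [0, 2) slice contributes ∫ 1/sqrt(t)·t^(s-1) dt
[2, 3) adds the kernel integral of exp(-t/2)/t
the [3, ∞) slice contributes ∫ t**(-5)·t^(s-1) dt

F(4/3) = -2**(1/3)*uppergamma(1/3, 3/2) + 3**(1/3)/297 + 2**(1/3)*uppergamma(1/3, 1) + 6*2**(5/6)/5
F(7/3) = -2*2**(1/3)*uppergamma(4/3, 3/2) + 3**(1/3)/72 + 2*2**(1/3)*uppergamma(4/3, 1) + 12*2**(5/6)/11
F(4) = -58*exp(-3/2) + 1/3 + 16*sqrt(2)/7 + 40*exp(-1)
F(8/3) = -2*2**(2/3)*uppergamma(5/3, 3/2) + 3**(2/3)/63 + 2*2**(2/3)*uppergamma(5/3, 1) + 24*2**(1/6)/13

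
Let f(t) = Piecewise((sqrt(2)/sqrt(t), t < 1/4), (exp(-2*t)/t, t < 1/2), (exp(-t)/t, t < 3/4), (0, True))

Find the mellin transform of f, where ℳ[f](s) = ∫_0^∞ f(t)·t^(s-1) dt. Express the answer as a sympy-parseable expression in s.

peel off the shared t-power: sqrt(2)*sqrt(t) on [0, 1/4); exp(-2*t) on [1/4, 1/2); exp(-t) on [1/2, 3/4)
invert the common scale on t to get sqrt(t) on [0, 1/2); exp(-t) on [1/2, 1); exp(-t/2) on [1, 3/2)
the 3 pieces separated at 1/4, 1/2 each add one integral
on [0, 1/4): add ∫ sqrt(2)/sqrt(t)·t^(s-1) dt
segment 1/4 to 1/2 holds exp(-2*t)/t; add its integral
[1/2, 3/4) adds the kernel integral of exp(-t)/t

(2**(s + 1)*(2*s - 1)*uppergamma(s - 1, 1/2) - 2**(s + 1)*(2*s - 1)*uppergamma(s - 1, 1) + 4**s*(2*s - 1)*uppergamma(s - 1, 1/2) - 4**s*(2*s - 1)*uppergamma(s - 1, 3/4) + 4*sqrt(2))/(4**s*(2*s - 1))
  Re(s) > 1/2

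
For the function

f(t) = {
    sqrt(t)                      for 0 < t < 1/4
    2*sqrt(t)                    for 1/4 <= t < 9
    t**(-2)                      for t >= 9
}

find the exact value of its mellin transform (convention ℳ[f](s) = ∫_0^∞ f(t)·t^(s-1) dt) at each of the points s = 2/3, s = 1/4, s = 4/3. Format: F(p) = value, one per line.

remove the power substitution first: t on [0, 1/2); 2*t on [1/2, 3); t**(-4) on [3, ∞)
cuts at 1/4, 9: linearity sums the 3 kernel integrals
on [0, 1/4) integrate f = sqrt(t) against the kernel
segment [1/4, 9) carries 2*sqrt(t); integrate it
on [9, ∞): add ∫ t**(-2)·t^(s-1) dt

F(2/3) = 2**(2/3)*(-54 + 3895*6**(1/3))/504
F(1/4) = sqrt(2)*(-189 + 2270*sqrt(6))/567
F(4/3) = 2**(1/3)*(-9 + 3910*6**(2/3))/264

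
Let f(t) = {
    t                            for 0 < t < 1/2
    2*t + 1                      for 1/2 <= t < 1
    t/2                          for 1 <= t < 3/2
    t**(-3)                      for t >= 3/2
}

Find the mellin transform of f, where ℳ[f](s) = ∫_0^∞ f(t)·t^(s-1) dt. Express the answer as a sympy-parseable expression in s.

(270*2**s*s**2 - 702*2**s*s - 324*2**s + 49*3**s*s**2 - 275*3**s*s - 162*s**2 + 378*s + 324)/(108*2**s*s*(s**2 - 2*s - 3))
  -1 < Re(s) < 3

slice at 1/2, 1, 3/2, transform all 4 pieces, and sum them
∫ over [0, 1/2) of t·t^(s-1) joins the sum
segment [1/2, 1) carries (2*t + 1); integrate it
between 1 and 3/2 the integrand is t/2·t^(s-1)
[3/2, ∞) adds the kernel integral of t**(-3)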